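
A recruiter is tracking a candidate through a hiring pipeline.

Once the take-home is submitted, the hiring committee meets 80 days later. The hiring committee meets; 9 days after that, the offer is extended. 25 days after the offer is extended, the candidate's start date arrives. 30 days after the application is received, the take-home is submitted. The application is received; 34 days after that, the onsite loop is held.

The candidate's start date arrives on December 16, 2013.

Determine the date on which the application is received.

The candidate's start date arrives: Dec 16, 2013.
The offer is extended: Dec 16, 2013 − 25 days = Nov 21, 2013.
The hiring committee meets: Nov 21, 2013 − 9 days = Nov 12, 2013.
The take-home is submitted: Nov 12, 2013 − 80 days = Aug 24, 2013.
The application is received: Aug 24, 2013 − 30 days = Jul 25, 2013.

July 25, 2013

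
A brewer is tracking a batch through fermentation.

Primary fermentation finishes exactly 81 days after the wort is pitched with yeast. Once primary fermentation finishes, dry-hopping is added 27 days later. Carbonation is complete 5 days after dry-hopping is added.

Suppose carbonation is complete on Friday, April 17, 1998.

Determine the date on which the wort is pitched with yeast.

Thursday, December 25, 1997

Carbonation is complete: Apr 17, 1998.
Dry-hopping is added: Apr 17, 1998 − 5 days = Apr 12, 1998.
Primary fermentation finishes: Apr 12, 1998 − 27 days = Mar 16, 1998.
The wort is pitched with yeast: Mar 16, 1998 − 81 days = Dec 25, 1997.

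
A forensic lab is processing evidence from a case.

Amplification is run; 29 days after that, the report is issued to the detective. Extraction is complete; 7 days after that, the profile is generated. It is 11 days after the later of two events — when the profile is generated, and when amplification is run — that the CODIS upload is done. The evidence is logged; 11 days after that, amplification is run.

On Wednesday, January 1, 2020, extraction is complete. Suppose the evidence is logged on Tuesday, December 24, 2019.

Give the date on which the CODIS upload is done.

Extraction is complete: Jan 1, 2020.
The profile is generated: Jan 1, 2020 + 7 days = Jan 8, 2020.
The evidence is logged: Dec 24, 2019.
Amplification is run: Dec 24, 2019 + 11 days = Jan 4, 2020.
Both prerequisites met — the profile is generated (Jan 8, 2020), amplification is run (Jan 4, 2020); the later is Jan 8, 2020.
The CODIS upload is done: Jan 8, 2020 + 11 days = Jan 19, 2020.

Sunday, January 19, 2020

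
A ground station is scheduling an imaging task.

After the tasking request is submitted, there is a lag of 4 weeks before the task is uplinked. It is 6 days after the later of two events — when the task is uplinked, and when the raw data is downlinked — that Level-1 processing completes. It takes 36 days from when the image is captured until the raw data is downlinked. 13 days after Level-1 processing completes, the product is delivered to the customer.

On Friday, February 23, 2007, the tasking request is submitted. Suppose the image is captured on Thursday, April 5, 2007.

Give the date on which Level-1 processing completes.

The tasking request is submitted: Feb 23, 2007.
The task is uplinked: Feb 23, 2007 + 4 weeks = Mar 23, 2007.
The image is captured: Apr 5, 2007.
The raw data is downlinked: Apr 5, 2007 + 36 days = May 11, 2007.
Both prerequisites met — the task is uplinked (Mar 23, 2007), the raw data is downlinked (May 11, 2007); the later is May 11, 2007.
Level-1 processing completes: May 11, 2007 + 6 days = May 17, 2007.

Thursday, May 17, 2007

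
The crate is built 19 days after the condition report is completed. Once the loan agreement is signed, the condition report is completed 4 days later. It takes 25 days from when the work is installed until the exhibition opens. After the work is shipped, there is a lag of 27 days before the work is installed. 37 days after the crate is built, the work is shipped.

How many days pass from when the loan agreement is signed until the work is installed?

Causal path: the loan agreement is signed → the condition report is completed → the crate is built → the work is shipped → the work is installed.
Total delay along the path: 4 + 19 + 37 + 27 = 87 days.

87 days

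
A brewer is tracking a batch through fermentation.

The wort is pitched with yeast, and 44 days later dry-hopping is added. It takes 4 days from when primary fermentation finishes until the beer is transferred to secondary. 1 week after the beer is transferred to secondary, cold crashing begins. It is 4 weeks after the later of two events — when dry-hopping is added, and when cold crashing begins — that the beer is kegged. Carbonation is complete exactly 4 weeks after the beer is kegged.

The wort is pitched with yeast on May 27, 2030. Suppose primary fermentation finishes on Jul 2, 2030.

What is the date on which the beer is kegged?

The wort is pitched with yeast: May 27, 2030.
Dry-hopping is added: May 27, 2030 + 44 days = Jul 10, 2030.
Primary fermentation finishes: Jul 2, 2030.
The beer is transferred to secondary: Jul 2, 2030 + 4 days = Jul 6, 2030.
Cold crashing begins: Jul 6, 2030 + 1 week = Jul 13, 2030.
Both prerequisites met — dry-hopping is added (Jul 10, 2030), cold crashing begins (Jul 13, 2030); the later is Jul 13, 2030.
The beer is kegged: Jul 13, 2030 + 4 weeks = Aug 10, 2030.

Aug 10, 2030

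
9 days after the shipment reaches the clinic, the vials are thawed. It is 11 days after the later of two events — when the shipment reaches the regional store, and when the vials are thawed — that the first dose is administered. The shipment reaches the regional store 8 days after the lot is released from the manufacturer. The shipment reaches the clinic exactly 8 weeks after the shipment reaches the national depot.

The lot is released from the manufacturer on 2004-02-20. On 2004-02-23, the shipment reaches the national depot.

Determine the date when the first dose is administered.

2004-05-09

The lot is released from the manufacturer: Feb 20, 2004.
The shipment reaches the regional store: Feb 20, 2004 + 8 days = Feb 28, 2004.
The shipment reaches the national depot: Feb 23, 2004.
The shipment reaches the clinic: Feb 23, 2004 + 8 weeks = Apr 19, 2004.
The vials are thawed: Apr 19, 2004 + 9 days = Apr 28, 2004.
Both prerequisites met — the shipment reaches the regional store (Feb 28, 2004), the vials are thawed (Apr 28, 2004); the later is Apr 28, 2004.
The first dose is administered: Apr 28, 2004 + 11 days = May 9, 2004.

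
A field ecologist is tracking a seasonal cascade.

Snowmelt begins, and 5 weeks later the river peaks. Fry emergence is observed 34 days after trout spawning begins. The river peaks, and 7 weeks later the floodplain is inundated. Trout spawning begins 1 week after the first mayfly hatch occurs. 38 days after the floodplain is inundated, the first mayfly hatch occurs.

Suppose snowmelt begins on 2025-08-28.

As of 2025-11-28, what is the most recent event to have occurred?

The floodplain is inundated

Snowmelt begins: Aug 28, 2025.
The river peaks: Aug 28, 2025 + 5 weeks = Oct 2, 2025.
The floodplain is inundated: Oct 2, 2025 + 7 weeks = Nov 20, 2025.
The first mayfly hatch occurs: Nov 20, 2025 + 38 days = Dec 28, 2025.
Trout spawning begins: Dec 28, 2025 + 1 week = Jan 4, 2026.
Fry emergence is observed: Jan 4, 2026 + 34 days = Feb 7, 2026.
Nov 28, 2025 falls between when the floodplain is inundated (Nov 20, 2025) and when the first mayfly hatch occurs (Dec 28, 2025).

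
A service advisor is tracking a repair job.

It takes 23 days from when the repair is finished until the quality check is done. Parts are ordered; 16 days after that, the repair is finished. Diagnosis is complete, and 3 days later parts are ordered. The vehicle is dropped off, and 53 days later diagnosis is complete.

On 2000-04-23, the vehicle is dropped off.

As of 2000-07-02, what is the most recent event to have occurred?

The vehicle is dropped off: Apr 23, 2000.
Diagnosis is complete: Apr 23, 2000 + 53 days = Jun 15, 2000.
Parts are ordered: Jun 15, 2000 + 3 days = Jun 18, 2000.
The repair is finished: Jun 18, 2000 + 16 days = Jul 4, 2000.
The quality check is done: Jul 4, 2000 + 23 days = Jul 27, 2000.
Jul 2, 2000 falls between when parts are ordered (Jun 18, 2000) and when the repair is finished (Jul 4, 2000).

Parts are ordered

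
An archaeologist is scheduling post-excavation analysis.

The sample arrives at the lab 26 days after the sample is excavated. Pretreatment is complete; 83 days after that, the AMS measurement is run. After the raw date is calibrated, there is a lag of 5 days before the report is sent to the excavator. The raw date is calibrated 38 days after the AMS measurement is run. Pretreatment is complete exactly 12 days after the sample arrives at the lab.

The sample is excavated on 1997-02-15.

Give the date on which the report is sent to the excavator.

The sample is excavated: Feb 15, 1997.
The sample arrives at the lab: Feb 15, 1997 + 26 days = Mar 13, 1997.
Pretreatment is complete: Mar 13, 1997 + 12 days = Mar 25, 1997.
The AMS measurement is run: Mar 25, 1997 + 83 days = Jun 16, 1997.
The raw date is calibrated: Jun 16, 1997 + 38 days = Jul 24, 1997.
The report is sent to the excavator: Jul 24, 1997 + 5 days = Jul 29, 1997.

1997-07-29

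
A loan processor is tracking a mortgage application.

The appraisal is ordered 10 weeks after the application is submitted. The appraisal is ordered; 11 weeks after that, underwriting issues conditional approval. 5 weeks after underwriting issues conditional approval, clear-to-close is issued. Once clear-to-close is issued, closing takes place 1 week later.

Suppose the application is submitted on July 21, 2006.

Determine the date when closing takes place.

The application is submitted: Jul 21, 2006.
The appraisal is ordered: Jul 21, 2006 + 10 weeks = Sep 29, 2006.
Underwriting issues conditional approval: Sep 29, 2006 + 11 weeks = Dec 15, 2006.
Clear-to-close is issued: Dec 15, 2006 + 5 weeks = Jan 19, 2007.
Closing takes place: Jan 19, 2007 + 1 week = Jan 26, 2007.

January 26, 2007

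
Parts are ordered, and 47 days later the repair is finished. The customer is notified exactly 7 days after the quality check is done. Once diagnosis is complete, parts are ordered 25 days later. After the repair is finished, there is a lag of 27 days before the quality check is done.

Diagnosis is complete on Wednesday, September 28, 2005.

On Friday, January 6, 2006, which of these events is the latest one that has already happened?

The quality check is done

Diagnosis is complete: Sep 28, 2005.
Parts are ordered: Sep 28, 2005 + 25 days = Oct 23, 2005.
The repair is finished: Oct 23, 2005 + 47 days = Dec 9, 2005.
The quality check is done: Dec 9, 2005 + 27 days = Jan 5, 2006.
The customer is notified: Jan 5, 2006 + 7 days = Jan 12, 2006.
Jan 6, 2006 falls between when the quality check is done (Jan 5, 2006) and when the customer is notified (Jan 12, 2006).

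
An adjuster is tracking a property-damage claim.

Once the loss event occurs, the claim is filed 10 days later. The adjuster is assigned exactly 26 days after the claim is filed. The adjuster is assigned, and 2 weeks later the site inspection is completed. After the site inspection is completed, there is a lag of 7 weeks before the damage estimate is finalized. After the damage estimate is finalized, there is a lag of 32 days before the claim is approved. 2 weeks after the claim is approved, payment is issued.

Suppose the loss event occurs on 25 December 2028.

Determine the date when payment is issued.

The loss event occurs: Dec 25, 2028.
The claim is filed: Dec 25, 2028 + 10 days = Jan 4, 2029.
The adjuster is assigned: Jan 4, 2029 + 26 days = Jan 30, 2029.
The site inspection is completed: Jan 30, 2029 + 2 weeks = Feb 13, 2029.
The damage estimate is finalized: Feb 13, 2029 + 7 weeks = Apr 3, 2029.
The claim is approved: Apr 3, 2029 + 32 days = May 5, 2029.
Payment is issued: May 5, 2029 + 2 weeks = May 19, 2029.

19 May 2029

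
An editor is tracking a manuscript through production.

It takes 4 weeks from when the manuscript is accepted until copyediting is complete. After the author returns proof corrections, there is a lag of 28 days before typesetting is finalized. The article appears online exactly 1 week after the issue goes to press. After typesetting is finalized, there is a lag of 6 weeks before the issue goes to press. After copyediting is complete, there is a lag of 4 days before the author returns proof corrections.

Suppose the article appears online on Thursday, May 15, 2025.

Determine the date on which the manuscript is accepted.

The article appears online: May 15, 2025.
The issue goes to press: May 15, 2025 − 1 week = May 8, 2025.
Typesetting is finalized: May 8, 2025 − 6 weeks = Mar 27, 2025.
The author returns proof corrections: Mar 27, 2025 − 28 days = Feb 27, 2025.
Copyediting is complete: Feb 27, 2025 − 4 days = Feb 23, 2025.
The manuscript is accepted: Feb 23, 2025 − 4 weeks = Jan 26, 2025.

Sunday, January 26, 2025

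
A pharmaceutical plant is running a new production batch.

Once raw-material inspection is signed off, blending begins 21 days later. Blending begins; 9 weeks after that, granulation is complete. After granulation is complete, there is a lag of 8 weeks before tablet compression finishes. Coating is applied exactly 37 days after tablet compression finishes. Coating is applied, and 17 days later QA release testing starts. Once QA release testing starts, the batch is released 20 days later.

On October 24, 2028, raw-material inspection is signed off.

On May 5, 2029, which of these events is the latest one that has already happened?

Raw-material inspection is signed off: Oct 24, 2028.
Blending begins: Oct 24, 2028 + 21 days = Nov 14, 2028.
Granulation is complete: Nov 14, 2028 + 9 weeks = Jan 16, 2029.
Tablet compression finishes: Jan 16, 2029 + 8 weeks = Mar 13, 2029.
Coating is applied: Mar 13, 2029 + 37 days = Apr 19, 2029.
QA release testing starts: Apr 19, 2029 + 17 days = May 6, 2029.
The batch is released: May 6, 2029 + 20 days = May 26, 2029.
May 5, 2029 falls between when coating is applied (Apr 19, 2029) and when QA release testing starts (May 6, 2029).

Coating is applied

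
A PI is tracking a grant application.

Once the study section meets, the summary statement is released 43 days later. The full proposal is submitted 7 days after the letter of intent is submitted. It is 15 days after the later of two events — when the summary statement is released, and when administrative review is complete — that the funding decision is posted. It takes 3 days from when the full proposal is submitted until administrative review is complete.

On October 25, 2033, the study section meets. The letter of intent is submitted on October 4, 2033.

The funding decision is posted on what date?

December 22, 2033

The study section meets: Oct 25, 2033.
The summary statement is released: Oct 25, 2033 + 43 days = Dec 7, 2033.
The letter of intent is submitted: Oct 4, 2033.
The full proposal is submitted: Oct 4, 2033 + 7 days = Oct 11, 2033.
Administrative review is complete: Oct 11, 2033 + 3 days = Oct 14, 2033.
Both prerequisites met — the summary statement is released (Dec 7, 2033), administrative review is complete (Oct 14, 2033); the later is Dec 7, 2033.
The funding decision is posted: Dec 7, 2033 + 15 days = Dec 22, 2033.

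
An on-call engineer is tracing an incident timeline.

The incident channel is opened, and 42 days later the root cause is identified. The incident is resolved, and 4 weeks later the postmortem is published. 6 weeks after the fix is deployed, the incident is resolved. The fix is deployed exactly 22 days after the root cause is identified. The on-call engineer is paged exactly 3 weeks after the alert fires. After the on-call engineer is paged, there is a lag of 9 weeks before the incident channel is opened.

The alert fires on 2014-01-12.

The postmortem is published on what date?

2014-08-18

The alert fires: Jan 12, 2014.
The on-call engineer is paged: Jan 12, 2014 + 3 weeks = Feb 2, 2014.
The incident channel is opened: Feb 2, 2014 + 9 weeks = Apr 6, 2014.
The root cause is identified: Apr 6, 2014 + 42 days = May 18, 2014.
The fix is deployed: May 18, 2014 + 22 days = Jun 9, 2014.
The incident is resolved: Jun 9, 2014 + 6 weeks = Jul 21, 2014.
The postmortem is published: Jul 21, 2014 + 4 weeks = Aug 18, 2014.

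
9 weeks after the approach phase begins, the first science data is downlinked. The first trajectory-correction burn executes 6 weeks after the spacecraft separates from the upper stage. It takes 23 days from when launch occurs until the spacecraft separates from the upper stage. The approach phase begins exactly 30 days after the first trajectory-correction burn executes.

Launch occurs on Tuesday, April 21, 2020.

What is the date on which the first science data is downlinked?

Saturday, September 26, 2020

Launch occurs: Apr 21, 2020.
The spacecraft separates from the upper stage: Apr 21, 2020 + 23 days = May 14, 2020.
The first trajectory-correction burn executes: May 14, 2020 + 6 weeks = Jun 25, 2020.
The approach phase begins: Jun 25, 2020 + 30 days = Jul 25, 2020.
The first science data is downlinked: Jul 25, 2020 + 9 weeks = Sep 26, 2020.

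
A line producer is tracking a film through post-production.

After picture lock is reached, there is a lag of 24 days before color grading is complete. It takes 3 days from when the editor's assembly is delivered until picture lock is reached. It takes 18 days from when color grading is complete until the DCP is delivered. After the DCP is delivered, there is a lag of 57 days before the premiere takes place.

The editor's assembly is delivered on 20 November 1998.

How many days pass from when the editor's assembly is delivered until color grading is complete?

27 days

Causal path: the editor's assembly is delivered → picture lock is reached → color grading is complete.
Total delay along the path: 3 + 24 = 27 days.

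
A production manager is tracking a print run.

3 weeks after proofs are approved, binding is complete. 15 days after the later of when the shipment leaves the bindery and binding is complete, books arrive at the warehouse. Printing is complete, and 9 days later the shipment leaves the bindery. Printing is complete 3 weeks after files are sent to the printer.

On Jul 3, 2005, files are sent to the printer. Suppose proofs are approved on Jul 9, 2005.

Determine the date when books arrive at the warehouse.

Aug 17, 2005

Files are sent to the printer: Jul 3, 2005.
Printing is complete: Jul 3, 2005 + 3 weeks = Jul 24, 2005.
The shipment leaves the bindery: Jul 24, 2005 + 9 days = Aug 2, 2005.
Proofs are approved: Jul 9, 2005.
Binding is complete: Jul 9, 2005 + 3 weeks = Jul 30, 2005.
Both prerequisites met — the shipment leaves the bindery (Aug 2, 2005), binding is complete (Jul 30, 2005); the later is Aug 2, 2005.
Books arrive at the warehouse: Aug 2, 2005 + 15 days = Aug 17, 2005.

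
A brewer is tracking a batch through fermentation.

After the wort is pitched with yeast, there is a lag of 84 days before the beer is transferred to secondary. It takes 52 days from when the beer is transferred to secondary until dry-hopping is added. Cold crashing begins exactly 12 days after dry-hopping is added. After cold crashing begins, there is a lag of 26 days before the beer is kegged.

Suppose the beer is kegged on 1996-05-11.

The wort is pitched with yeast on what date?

The beer is kegged: May 11, 1996.
Cold crashing begins: May 11, 1996 − 26 days = Apr 15, 1996.
Dry-hopping is added: Apr 15, 1996 − 12 days = Apr 3, 1996.
The beer is transferred to secondary: Apr 3, 1996 − 52 days = Feb 11, 1996.
The wort is pitched with yeast: Feb 11, 1996 − 84 days = Nov 19, 1995.

1995-11-19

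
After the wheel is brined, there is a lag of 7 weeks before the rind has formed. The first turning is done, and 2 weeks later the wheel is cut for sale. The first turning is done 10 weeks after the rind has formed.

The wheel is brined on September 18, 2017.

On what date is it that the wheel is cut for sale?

January 29, 2018

The wheel is brined: Sep 18, 2017.
The rind has formed: Sep 18, 2017 + 7 weeks = Nov 6, 2017.
The first turning is done: Nov 6, 2017 + 10 weeks = Jan 15, 2018.
The wheel is cut for sale: Jan 15, 2018 + 2 weeks = Jan 29, 2018.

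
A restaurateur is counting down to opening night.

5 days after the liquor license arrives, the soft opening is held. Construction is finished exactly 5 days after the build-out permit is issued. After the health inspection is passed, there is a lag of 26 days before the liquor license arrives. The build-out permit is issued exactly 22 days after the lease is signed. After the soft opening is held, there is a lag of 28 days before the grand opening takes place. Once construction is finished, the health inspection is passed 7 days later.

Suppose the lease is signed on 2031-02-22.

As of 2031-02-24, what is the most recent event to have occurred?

The lease is signed

The lease is signed: Feb 22, 2031.
The build-out permit is issued: Feb 22, 2031 + 22 days = Mar 16, 2031.
Construction is finished: Mar 16, 2031 + 5 days = Mar 21, 2031.
The health inspection is passed: Mar 21, 2031 + 7 days = Mar 28, 2031.
The liquor license arrives: Mar 28, 2031 + 26 days = Apr 23, 2031.
The soft opening is held: Apr 23, 2031 + 5 days = Apr 28, 2031.
The grand opening takes place: Apr 28, 2031 + 28 days = May 26, 2031.
Feb 24, 2031 falls between when the lease is signed (Feb 22, 2031) and when the build-out permit is issued (Mar 16, 2031).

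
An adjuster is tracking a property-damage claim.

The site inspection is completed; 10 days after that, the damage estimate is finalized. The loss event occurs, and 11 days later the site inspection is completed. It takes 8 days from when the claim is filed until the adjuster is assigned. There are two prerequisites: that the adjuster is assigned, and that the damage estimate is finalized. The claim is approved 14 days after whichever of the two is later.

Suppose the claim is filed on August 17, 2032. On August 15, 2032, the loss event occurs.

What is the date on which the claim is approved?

The claim is filed: Aug 17, 2032.
The adjuster is assigned: Aug 17, 2032 + 8 days = Aug 25, 2032.
The loss event occurs: Aug 15, 2032.
The site inspection is completed: Aug 15, 2032 + 11 days = Aug 26, 2032.
The damage estimate is finalized: Aug 26, 2032 + 10 days = Sep 5, 2032.
Both prerequisites met — the adjuster is assigned (Aug 25, 2032), the damage estimate is finalized (Sep 5, 2032); the later is Sep 5, 2032.
The claim is approved: Sep 5, 2032 + 14 days = Sep 19, 2032.

September 19, 2032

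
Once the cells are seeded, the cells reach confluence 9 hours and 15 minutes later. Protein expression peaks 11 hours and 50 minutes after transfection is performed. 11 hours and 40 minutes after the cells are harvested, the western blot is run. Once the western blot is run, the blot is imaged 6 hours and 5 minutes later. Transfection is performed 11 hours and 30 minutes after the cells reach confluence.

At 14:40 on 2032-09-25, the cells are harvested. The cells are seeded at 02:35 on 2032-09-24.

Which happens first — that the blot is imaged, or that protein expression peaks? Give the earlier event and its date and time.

The cells are harvested: 14:40 Sep 25, 2032.
The western blot is run: 14:40 Sep 25, 2032 + 11h40m = 02:20 Sep 26, 2032.
The blot is imaged: 02:20 Sep 26, 2032 + 6h05m = 08:25 Sep 26, 2032.
The cells are seeded: 02:35 Sep 24, 2032.
The cells reach confluence: 02:35 Sep 24, 2032 + 9h15m = 11:50 Sep 24, 2032.
Transfection is performed: 11:50 Sep 24, 2032 + 11h30m = 23:20 Sep 24, 2032.
Protein expression peaks: 23:20 Sep 24, 2032 + 11h50m = 11:10 Sep 25, 2032.
Comparing: the blot is imaged at 08:25 Sep 26, 2032 vs protein expression peaks at 11:10 Sep 25, 2032. Earlier: protein expression peaks.

Protein expression peaks — 11:10 on 2032-09-25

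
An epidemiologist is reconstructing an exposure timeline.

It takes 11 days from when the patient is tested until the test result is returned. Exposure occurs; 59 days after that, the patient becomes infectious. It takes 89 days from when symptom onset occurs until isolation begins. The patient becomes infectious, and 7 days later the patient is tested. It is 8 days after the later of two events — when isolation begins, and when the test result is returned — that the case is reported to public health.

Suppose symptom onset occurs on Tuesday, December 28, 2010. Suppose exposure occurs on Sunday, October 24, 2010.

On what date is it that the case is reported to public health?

Monday, April 4, 2011

Symptom onset occurs: Dec 28, 2010.
Isolation begins: Dec 28, 2010 + 89 days = Mar 27, 2011.
Exposure occurs: Oct 24, 2010.
The patient becomes infectious: Oct 24, 2010 + 59 days = Dec 22, 2010.
The patient is tested: Dec 22, 2010 + 7 days = Dec 29, 2010.
The test result is returned: Dec 29, 2010 + 11 days = Jan 9, 2011.
Both prerequisites met — isolation begins (Mar 27, 2011), the test result is returned (Jan 9, 2011); the later is Mar 27, 2011.
The case is reported to public health: Mar 27, 2011 + 8 days = Apr 4, 2011.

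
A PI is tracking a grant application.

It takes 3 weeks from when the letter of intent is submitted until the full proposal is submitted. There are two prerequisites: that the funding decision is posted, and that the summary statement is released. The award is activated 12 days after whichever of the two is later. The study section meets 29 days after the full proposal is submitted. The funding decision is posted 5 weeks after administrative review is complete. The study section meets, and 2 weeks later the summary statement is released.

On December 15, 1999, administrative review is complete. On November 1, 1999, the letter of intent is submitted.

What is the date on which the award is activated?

Administrative review is complete: Dec 15, 1999.
The funding decision is posted: Dec 15, 1999 + 5 weeks = Jan 19, 2000.
The letter of intent is submitted: Nov 1, 1999.
The full proposal is submitted: Nov 1, 1999 + 3 weeks = Nov 22, 1999.
The study section meets: Nov 22, 1999 + 29 days = Dec 21, 1999.
The summary statement is released: Dec 21, 1999 + 2 weeks = Jan 4, 2000.
Both prerequisites met — the funding decision is posted (Jan 19, 2000), the summary statement is released (Jan 4, 2000); the later is Jan 19, 2000.
The award is activated: Jan 19, 2000 + 12 days = Jan 31, 2000.

January 31, 2000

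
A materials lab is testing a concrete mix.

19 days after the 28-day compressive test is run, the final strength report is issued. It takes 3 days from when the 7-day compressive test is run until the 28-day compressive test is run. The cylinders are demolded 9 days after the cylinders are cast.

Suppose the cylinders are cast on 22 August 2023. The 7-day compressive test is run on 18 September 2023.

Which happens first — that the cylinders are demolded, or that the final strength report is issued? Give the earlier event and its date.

The cylinders are cast: Aug 22, 2023.
The cylinders are demolded: Aug 22, 2023 + 9 days = Aug 31, 2023.
The 7-day compressive test is run: Sep 18, 2023.
The 28-day compressive test is run: Sep 18, 2023 + 3 days = Sep 21, 2023.
The final strength report is issued: Sep 21, 2023 + 19 days = Oct 10, 2023.
Comparing: the cylinders are demolded on Aug 31, 2023 vs the final strength report is issued on Oct 10, 2023. Earlier: the cylinders are demolded.

The cylinders are demolded — 31 August 2023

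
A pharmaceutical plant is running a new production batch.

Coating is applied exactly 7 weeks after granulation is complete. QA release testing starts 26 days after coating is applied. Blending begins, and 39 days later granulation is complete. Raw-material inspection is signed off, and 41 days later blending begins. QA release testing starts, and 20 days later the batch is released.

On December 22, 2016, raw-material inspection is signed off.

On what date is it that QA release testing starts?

May 26, 2017

Raw-material inspection is signed off: Dec 22, 2016.
Blending begins: Dec 22, 2016 + 41 days = Feb 1, 2017.
Granulation is complete: Feb 1, 2017 + 39 days = Mar 12, 2017.
Coating is applied: Mar 12, 2017 + 7 weeks = Apr 30, 2017.
QA release testing starts: Apr 30, 2017 + 26 days = May 26, 2017.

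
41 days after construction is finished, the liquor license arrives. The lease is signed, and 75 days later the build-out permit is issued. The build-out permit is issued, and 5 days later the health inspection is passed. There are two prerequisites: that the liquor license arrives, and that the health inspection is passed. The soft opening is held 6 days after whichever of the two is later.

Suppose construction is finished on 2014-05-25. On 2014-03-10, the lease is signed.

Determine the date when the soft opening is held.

2014-07-11

Construction is finished: May 25, 2014.
The liquor license arrives: May 25, 2014 + 41 days = Jul 5, 2014.
The lease is signed: Mar 10, 2014.
The build-out permit is issued: Mar 10, 2014 + 75 days = May 24, 2014.
The health inspection is passed: May 24, 2014 + 5 days = May 29, 2014.
Both prerequisites met — the liquor license arrives (Jul 5, 2014), the health inspection is passed (May 29, 2014); the later is Jul 5, 2014.
The soft opening is held: Jul 5, 2014 + 6 days = Jul 11, 2014.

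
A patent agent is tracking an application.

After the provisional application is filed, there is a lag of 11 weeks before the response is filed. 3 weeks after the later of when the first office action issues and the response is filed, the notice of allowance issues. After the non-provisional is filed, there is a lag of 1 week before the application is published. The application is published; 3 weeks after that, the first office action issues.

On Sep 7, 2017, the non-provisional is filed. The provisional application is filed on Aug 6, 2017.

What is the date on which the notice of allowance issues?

The non-provisional is filed: Sep 7, 2017.
The application is published: Sep 7, 2017 + 1 week = Sep 14, 2017.
The first office action issues: Sep 14, 2017 + 3 weeks = Oct 5, 2017.
The provisional application is filed: Aug 6, 2017.
The response is filed: Aug 6, 2017 + 11 weeks = Oct 22, 2017.
Both prerequisites met — the first office action issues (Oct 5, 2017), the response is filed (Oct 22, 2017); the later is Oct 22, 2017.
The notice of allowance issues: Oct 22, 2017 + 3 weeks = Nov 12, 2017.

Nov 12, 2017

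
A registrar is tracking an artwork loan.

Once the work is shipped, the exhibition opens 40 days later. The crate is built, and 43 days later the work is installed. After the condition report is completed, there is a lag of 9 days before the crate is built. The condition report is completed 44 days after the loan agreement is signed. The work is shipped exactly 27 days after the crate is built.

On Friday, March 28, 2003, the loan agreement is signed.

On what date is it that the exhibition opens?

Saturday, July 26, 2003

The loan agreement is signed: Mar 28, 2003.
The condition report is completed: Mar 28, 2003 + 44 days = May 11, 2003.
The crate is built: May 11, 2003 + 9 days = May 20, 2003.
The work is shipped: May 20, 2003 + 27 days = Jun 16, 2003.
The exhibition opens: Jun 16, 2003 + 40 days = Jul 26, 2003.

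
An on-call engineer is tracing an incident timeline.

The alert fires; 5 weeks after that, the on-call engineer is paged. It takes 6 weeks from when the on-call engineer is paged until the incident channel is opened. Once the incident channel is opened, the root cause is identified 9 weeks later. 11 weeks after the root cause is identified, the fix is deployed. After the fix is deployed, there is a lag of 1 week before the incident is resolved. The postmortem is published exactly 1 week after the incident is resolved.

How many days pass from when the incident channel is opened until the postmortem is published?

Causal path: the incident channel is opened → the root cause is identified → the fix is deployed → the incident is resolved → the postmortem is published.
Total delay along the path: 9 + 11 + 1 + 1 weeks = 22 weeks = 154 days.

154 days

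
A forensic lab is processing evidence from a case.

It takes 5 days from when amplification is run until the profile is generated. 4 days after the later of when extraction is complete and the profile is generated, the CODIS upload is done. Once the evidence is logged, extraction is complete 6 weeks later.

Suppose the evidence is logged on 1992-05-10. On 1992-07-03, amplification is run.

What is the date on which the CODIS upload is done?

The evidence is logged: May 10, 1992.
Extraction is complete: May 10, 1992 + 6 weeks = Jun 21, 1992.
Amplification is run: Jul 3, 1992.
The profile is generated: Jul 3, 1992 + 5 days = Jul 8, 1992.
Both prerequisites met — extraction is complete (Jun 21, 1992), the profile is generated (Jul 8, 1992); the later is Jul 8, 1992.
The CODIS upload is done: Jul 8, 1992 + 4 days = Jul 12, 1992.

1992-07-12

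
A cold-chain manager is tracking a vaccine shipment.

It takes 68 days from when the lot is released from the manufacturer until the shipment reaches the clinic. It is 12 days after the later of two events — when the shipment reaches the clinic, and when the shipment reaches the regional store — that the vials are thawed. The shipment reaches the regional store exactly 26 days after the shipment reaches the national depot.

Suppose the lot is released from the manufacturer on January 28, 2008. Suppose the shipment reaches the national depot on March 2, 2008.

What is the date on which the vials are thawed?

April 17, 2008

The lot is released from the manufacturer: Jan 28, 2008.
The shipment reaches the clinic: Jan 28, 2008 + 68 days = Apr 5, 2008.
The shipment reaches the national depot: Mar 2, 2008.
The shipment reaches the regional store: Mar 2, 2008 + 26 days = Mar 28, 2008.
Both prerequisites met — the shipment reaches the clinic (Apr 5, 2008), the shipment reaches the regional store (Mar 28, 2008); the later is Apr 5, 2008.
The vials are thawed: Apr 5, 2008 + 12 days = Apr 17, 2008.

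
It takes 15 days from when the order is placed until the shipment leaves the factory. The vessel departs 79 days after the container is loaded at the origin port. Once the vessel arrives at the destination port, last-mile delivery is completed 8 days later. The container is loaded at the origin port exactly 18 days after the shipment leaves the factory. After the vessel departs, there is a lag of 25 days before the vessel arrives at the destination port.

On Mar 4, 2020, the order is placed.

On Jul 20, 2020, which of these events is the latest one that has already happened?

The order is placed: Mar 4, 2020.
The shipment leaves the factory: Mar 4, 2020 + 15 days = Mar 19, 2020.
The container is loaded at the origin port: Mar 19, 2020 + 18 days = Apr 6, 2020.
The vessel departs: Apr 6, 2020 + 79 days = Jun 24, 2020.
The vessel arrives at the destination port: Jun 24, 2020 + 25 days = Jul 19, 2020.
Last-mile delivery is completed: Jul 19, 2020 + 8 days = Jul 27, 2020.
Jul 20, 2020 falls between when the vessel arrives at the destination port (Jul 19, 2020) and when last-mile delivery is completed (Jul 27, 2020).

The vessel arrives at the destination port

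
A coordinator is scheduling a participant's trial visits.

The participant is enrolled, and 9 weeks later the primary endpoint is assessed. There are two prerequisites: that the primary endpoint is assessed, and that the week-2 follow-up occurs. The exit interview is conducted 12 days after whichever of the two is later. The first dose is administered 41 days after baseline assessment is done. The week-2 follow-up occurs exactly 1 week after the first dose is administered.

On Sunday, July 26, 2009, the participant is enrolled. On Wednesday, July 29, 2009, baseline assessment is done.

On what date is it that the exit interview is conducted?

Friday, October 9, 2009

The participant is enrolled: Jul 26, 2009.
The primary endpoint is assessed: Jul 26, 2009 + 9 weeks = Sep 27, 2009.
Baseline assessment is done: Jul 29, 2009.
The first dose is administered: Jul 29, 2009 + 41 days = Sep 8, 2009.
The week-2 follow-up occurs: Sep 8, 2009 + 1 week = Sep 15, 2009.
Both prerequisites met — the primary endpoint is assessed (Sep 27, 2009), the week-2 follow-up occurs (Sep 15, 2009); the later is Sep 27, 2009.
The exit interview is conducted: Sep 27, 2009 + 12 days = Oct 9, 2009.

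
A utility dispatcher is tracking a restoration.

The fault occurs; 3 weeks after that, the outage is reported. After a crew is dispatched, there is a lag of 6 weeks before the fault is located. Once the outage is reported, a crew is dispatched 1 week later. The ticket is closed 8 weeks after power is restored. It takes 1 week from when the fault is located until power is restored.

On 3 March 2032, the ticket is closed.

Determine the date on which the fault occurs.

The ticket is closed: Mar 3, 2032.
Power is restored: Mar 3, 2032 − 8 weeks = Jan 7, 2032.
The fault is located: Jan 7, 2032 − 1 week = Dec 31, 2031.
A crew is dispatched: Dec 31, 2031 − 6 weeks = Nov 19, 2031.
The outage is reported: Nov 19, 2031 − 1 week = Nov 12, 2031.
The fault occurs: Nov 12, 2031 − 3 weeks = Oct 22, 2031.

22 October 2031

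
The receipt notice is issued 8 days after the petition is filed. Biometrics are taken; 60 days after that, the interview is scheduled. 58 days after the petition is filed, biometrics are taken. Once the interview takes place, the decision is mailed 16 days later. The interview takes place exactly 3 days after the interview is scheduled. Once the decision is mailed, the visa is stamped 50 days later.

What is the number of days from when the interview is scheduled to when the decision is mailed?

19 days

Causal path: the interview is scheduled → the interview takes place → the decision is mailed.
Total delay along the path: 3 + 16 = 19 days.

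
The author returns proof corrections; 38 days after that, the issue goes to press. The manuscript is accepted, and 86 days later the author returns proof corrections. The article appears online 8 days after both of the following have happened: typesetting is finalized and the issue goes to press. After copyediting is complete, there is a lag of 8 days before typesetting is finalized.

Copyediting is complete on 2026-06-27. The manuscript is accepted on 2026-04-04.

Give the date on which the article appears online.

2026-08-14

Copyediting is complete: Jun 27, 2026.
Typesetting is finalized: Jun 27, 2026 + 8 days = Jul 5, 2026.
The manuscript is accepted: Apr 4, 2026.
The author returns proof corrections: Apr 4, 2026 + 86 days = Jun 29, 2026.
The issue goes to press: Jun 29, 2026 + 38 days = Aug 6, 2026.
Both prerequisites met — typesetting is finalized (Jul 5, 2026), the issue goes to press (Aug 6, 2026); the later is Aug 6, 2026.
The article appears online: Aug 6, 2026 + 8 days = Aug 14, 2026.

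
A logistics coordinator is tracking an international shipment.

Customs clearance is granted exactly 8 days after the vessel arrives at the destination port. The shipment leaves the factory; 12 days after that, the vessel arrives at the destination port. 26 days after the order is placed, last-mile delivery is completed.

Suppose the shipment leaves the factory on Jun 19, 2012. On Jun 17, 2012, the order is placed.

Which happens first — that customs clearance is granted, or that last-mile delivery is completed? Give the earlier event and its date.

The shipment leaves the factory: Jun 19, 2012.
The vessel arrives at the destination port: Jun 19, 2012 + 12 days = Jul 1, 2012.
Customs clearance is granted: Jul 1, 2012 + 8 days = Jul 9, 2012.
The order is placed: Jun 17, 2012.
Last-mile delivery is completed: Jun 17, 2012 + 26 days = Jul 13, 2012.
Comparing: customs clearance is granted on Jul 9, 2012 vs last-mile delivery is completed on Jul 13, 2012. Earlier: customs clearance is granted.

Customs clearance is granted — Jul 9, 2012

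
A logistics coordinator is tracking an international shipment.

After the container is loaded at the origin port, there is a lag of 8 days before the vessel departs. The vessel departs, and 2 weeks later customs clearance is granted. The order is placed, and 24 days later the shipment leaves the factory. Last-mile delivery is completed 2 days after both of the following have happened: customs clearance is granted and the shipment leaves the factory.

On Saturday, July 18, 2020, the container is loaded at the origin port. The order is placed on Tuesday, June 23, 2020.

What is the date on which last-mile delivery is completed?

The container is loaded at the origin port: Jul 18, 2020.
The vessel departs: Jul 18, 2020 + 8 days = Jul 26, 2020.
Customs clearance is granted: Jul 26, 2020 + 2 weeks = Aug 9, 2020.
The order is placed: Jun 23, 2020.
The shipment leaves the factory: Jun 23, 2020 + 24 days = Jul 17, 2020.
Both prerequisites met — customs clearance is granted (Aug 9, 2020), the shipment leaves the factory (Jul 17, 2020); the later is Aug 9, 2020.
Last-mile delivery is completed: Aug 9, 2020 + 2 days = Aug 11, 2020.

Tuesday, August 11, 2020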